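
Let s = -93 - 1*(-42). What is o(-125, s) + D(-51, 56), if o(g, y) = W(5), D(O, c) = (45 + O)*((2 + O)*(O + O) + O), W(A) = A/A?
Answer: -29681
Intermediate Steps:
W(A) = 1
s = -51 (s = -93 + 42 = -51)
D(O, c) = (45 + O)*(O + 2*O*(2 + O)) (D(O, c) = (45 + O)*((2 + O)*(2*O) + O) = (45 + O)*(2*O*(2 + O) + O) = (45 + O)*(O + 2*O*(2 + O)))
o(g, y) = 1
o(-125, s) + D(-51, 56) = 1 - 51*(225 + 2*(-51)² + 95*(-51)) = 1 - 51*(225 + 2*2601 - 4845) = 1 - 51*(225 + 5202 - 4845) = 1 - 51*582 = 1 - 29682 = -29681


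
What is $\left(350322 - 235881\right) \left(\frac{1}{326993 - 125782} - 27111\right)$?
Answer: $- \frac{624279250736220}{201211} \approx -3.1026 \cdot 10^{9}$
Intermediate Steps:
$\left(350322 - 235881\right) \left(\frac{1}{326993 - 125782} - 27111\right) = 114441 \left(\frac{1}{201211} - 27111\right) = 114441 \left(- \frac{5455031420}{201211}\right) = - \frac{624279250736220}{201211}$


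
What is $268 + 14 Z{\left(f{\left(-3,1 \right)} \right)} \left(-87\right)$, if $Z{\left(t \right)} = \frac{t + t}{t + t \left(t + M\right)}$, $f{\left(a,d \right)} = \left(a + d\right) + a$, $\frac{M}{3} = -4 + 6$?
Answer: $-950$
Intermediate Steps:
$M = 6$ ($M = 3 \left(-4 + 6\right) = 3 \cdot 2 = 6$)
$f{\left(a,d \right)} = d + 2 a$
$Z{\left(t \right)} = \frac{2 t}{t + t \left(6 + t\right)}$ ($Z{\left(t \right)} = \frac{t + t}{t + t \left(t + 6\right)} = \frac{2 t}{t + t \left(6 + t\right)}$)
$268 + 14 Z{\left(f{\left(-3,1 \right)} \right)} \left(-87\right) = 268 + 14 \frac{2}{7 + \left(1 + 2 \left(-3\right)\right)} \left(-87\right) = 268 + 14 \frac{2}{7 + \left(1 - 6\right)} \left(-87\right) = 268 + 14 \frac{2}{7 - 5} \left(-87\right) = 268 + 14 \cdot \frac{2}{2} \left(-87\right) = 268 + 14 \cdot 2 \cdot \frac{1}{2} \left(-87\right) = 268 + 14 \cdot 1 \left(-87\right) = 268 + 14 \left(-87\right) = 268 - 1218 = -950$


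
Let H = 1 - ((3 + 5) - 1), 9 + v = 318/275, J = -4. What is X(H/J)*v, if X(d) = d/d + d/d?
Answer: -4314/275 ≈ -15.687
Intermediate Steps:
v = -2157/275 (v = -9 + 318/275 = -2157/275 ≈ -7.8436)
H = -6 (H = 1 - (8 - 1) = 1 - 1*7 = 1 - 7 = -6)
X(d) = 2 (X(d) = 1 + 1 = 2)
X(H/J)*v = 2*(-2157/275) = -4314/275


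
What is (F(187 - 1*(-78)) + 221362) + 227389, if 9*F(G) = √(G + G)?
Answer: 448751 + √530/9 ≈ 4.4875e+5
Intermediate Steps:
F(G) = √2*√G/9 (F(G) = √(G + G)/9 = √(2*G)/9 = (√2*√G)/9 = √2*√G/9)
(F(187 - 1*(-78)) + 221362) + 227389 = (√2*√(187 - 1*(-78))/9 + 221362) + 227389 = (√2*√(187 + 78)/9 + 221362) + 227389 = (√2*√265/9 + 221362) + 227389 = (√530/9 + 221362) + 227389 = (221362 + √530/9) + 227389 = 448751 + √530/9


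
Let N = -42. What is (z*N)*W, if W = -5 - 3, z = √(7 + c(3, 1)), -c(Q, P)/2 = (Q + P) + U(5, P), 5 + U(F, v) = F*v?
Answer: 336*I ≈ 336.0*I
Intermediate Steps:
U(F, v) = -5 + F*v
c(Q, P) = 10 - 12*P - 2*Q (c(Q, P) = -2*((Q + P) + (-5 + 5*P)) = -2*((P + Q) + (-5 + 5*P)) = -2*(-5 + Q + 6*P) = 10 - 12*P - 2*Q)
z = I (z = √(7 + (10 - 12*1 - 2*3)) = √(7 + (10 - 12 - 6)) = √(7 - 8) = √(-1) = I ≈ 1.0*I)
W = -8
(z*N)*W = (I*(-42))*(-8) = -42*I*(-8) = 336*I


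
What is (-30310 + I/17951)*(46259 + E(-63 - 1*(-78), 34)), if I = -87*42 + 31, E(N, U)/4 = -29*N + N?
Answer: -24255364044707/17951 ≈ -1.3512e+9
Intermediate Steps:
E(N, U) = -112*N (E(N, U) = 4*(-29*N + N) = 4*(-28*N) = -112*N)
I = -3623 (I = -3654 + 31 = -3623)
(-30310 + I/17951)*(46259 + E(-63 - 1*(-78), 34)) = (-30310 - 3623/17951)*(46259 - 112*(-63 - 1*(-78))) = (-30310 - 3623*1/17951)*(46259 - 112*(-63 + 78)) = (-30310 - 3623/17951)*(46259 - 112*15) = -544098433*(46259 - 1680)/17951 = -544098433/17951*44579 = -24255364044707/17951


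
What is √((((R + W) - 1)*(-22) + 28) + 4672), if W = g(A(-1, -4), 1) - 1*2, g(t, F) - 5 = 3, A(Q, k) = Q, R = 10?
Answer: √4370 ≈ 66.106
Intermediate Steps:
g(t, F) = 8 (g(t, F) = 5 + 3 = 8)
W = 6 (W = 8 - 1*2 = 8 - 2 = 6)
√((((R + W) - 1)*(-22) + 28) + 4672) = √((((10 + 6) - 1)*(-22) + 28) + 4672) = √(((16 - 1)*(-22) + 28) + 4672) = √((15*(-22) + 28) + 4672) = √((-330 + 28) + 4672) = √(-302 + 4672) = √4370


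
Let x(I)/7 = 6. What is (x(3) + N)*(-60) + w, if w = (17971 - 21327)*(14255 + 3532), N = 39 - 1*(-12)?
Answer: -59698752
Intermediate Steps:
N = 51 (N = 39 + 12 = 51)
x(I) = 42 (x(I) = 7*6 = 42)
w = -59693172 (w = -3356*17787 = -59693172)
(x(3) + N)*(-60) + w = (42 + 51)*(-60) - 59693172 = 93*(-60) - 59693172 = -5580 - 59693172 = -59698752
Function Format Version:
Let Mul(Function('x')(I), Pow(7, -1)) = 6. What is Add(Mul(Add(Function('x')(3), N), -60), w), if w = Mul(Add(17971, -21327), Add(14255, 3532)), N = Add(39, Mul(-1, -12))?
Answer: -59698752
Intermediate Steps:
N = 51 (N = Add(39, 12) = 51)
Function('x')(I) = 42 (Function('x')(I) = Mul(7, 6) = 42)
w = -59693172 (w = Mul(-3356, 17787) = -59693172)
Add(Mul(Add(Function('x')(3), N), -60), w) = Add(Mul(Add(42, 51), -60), -59693172) = Add(Mul(93, -60), -59693172) = Add(-5580, -59693172) = -59698752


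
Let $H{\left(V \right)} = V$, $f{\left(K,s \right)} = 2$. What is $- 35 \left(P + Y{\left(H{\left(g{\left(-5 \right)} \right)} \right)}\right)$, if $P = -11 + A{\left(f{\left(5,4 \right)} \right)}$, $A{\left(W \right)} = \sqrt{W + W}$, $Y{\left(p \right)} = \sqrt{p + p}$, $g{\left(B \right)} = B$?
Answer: $315 - 35 i \sqrt{10} \approx 315.0 - 110.68 i$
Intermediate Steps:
$Y{\left(p \right)} = \sqrt{2} \sqrt{p}$ ($Y{\left(p \right)} = \sqrt{2 p} = \sqrt{2} \sqrt{p}$)
$A{\left(W \right)} = \sqrt{2} \sqrt{W}$ ($A{\left(W \right)} = \sqrt{2 W} = \sqrt{2} \sqrt{W}$)
$P = -9$ ($P = -11 + \sqrt{2} \sqrt{2} = -11 + 2 = -9$)
$- 35 \left(P + Y{\left(H{\left(g{\left(-5 \right)} \right)} \right)}\right) = - 35 \left(-9 + \sqrt{2} \sqrt{-5}\right) = - 35 \left(-9 + \sqrt{2} i \sqrt{5}\right) = - 35 \left(-9 + i \sqrt{10}\right) = 315 - 35 i \sqrt{10}$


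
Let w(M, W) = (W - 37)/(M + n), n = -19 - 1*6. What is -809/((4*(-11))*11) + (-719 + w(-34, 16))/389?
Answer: -1954241/11108284 ≈ -0.17593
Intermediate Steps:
n = -25 (n = -19 - 6 = -25)
w(M, W) = (-37 + W)/(-25 + M) (w(M, W) = (W - 37)/(M - 25) = (-37 + W)/(-25 + M))
-809/((4*(-11))*11) + (-719 + w(-34, 16))/389 = -809/((4*(-11))*11) + (-719 + (-37 + 16)/(-25 - 34))/389 = -809/((-44*11)) + (-719 - 21/(-59))*(1/389) = -809/(-484) + (-719 - 1/59*(-21))*(1/389) = -809*(-1/484) + (-719 + 21/59)*(1/389) = 809/484 - 42400/59*1/389 = 809/484 - 42400/22951 = -1954241/11108284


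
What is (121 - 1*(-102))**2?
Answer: 49729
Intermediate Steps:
(121 - 1*(-102))**2 = (121 + 102)**2 = 223**2 = 49729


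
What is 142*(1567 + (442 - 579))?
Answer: 203060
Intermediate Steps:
142*(1567 + (442 - 579)) = 142*(1567 - 137) = 142*1430 = 203060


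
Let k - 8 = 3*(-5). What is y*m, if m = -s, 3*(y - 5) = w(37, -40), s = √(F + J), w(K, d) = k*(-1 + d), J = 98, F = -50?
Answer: -1208*√3/3 ≈ -697.44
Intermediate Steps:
k = -7 (k = 8 + 3*(-5) = 8 - 15 = -7)
w(K, d) = 7 - 7*d (w(K, d) = -7*(-1 + d) = 7 - 7*d)
s = 4*√3 (s = √(-50 + 98) = √48 = 4*√3 ≈ 6.9282)
y = 302/3 (y = 5 + (7 - 7*(-40))/3 = 5 + (7 + 280)/3 = 5 + (⅓)*287 = 5 + 287/3 = 302/3 ≈ 100.67)
m = -4*√3 ≈ -6.9282
y*m = 302*(-4*√3)/3 = -1208*√3/3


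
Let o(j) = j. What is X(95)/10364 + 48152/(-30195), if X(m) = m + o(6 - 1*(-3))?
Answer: -123976762/78235245 ≈ -1.5847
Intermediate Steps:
X(m) = 9 + m (X(m) = m + (6 - 1*(-3)) = m + (6 + 3) = m + 9 = 9 + m)
X(95)/10364 + 48152/(-30195) = (9 + 95)/10364 + 48152/(-30195) = 104*(1/10364) + 48152*(-1/30195) = 26/2591 - 48152/30195 = -123976762/78235245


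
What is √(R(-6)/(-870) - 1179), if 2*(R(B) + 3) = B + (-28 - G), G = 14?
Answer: 27*I*√136010/290 ≈ 34.336*I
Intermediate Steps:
R(B) = -24 + B/2 (R(B) = -3 + (B + (-28 - 1*14))/2 = -3 + (B + (-28 - 14))/2 = -3 + (B - 42)/2 = -3 + (-42 + B)/2 = -3 + (-21 + B/2) = -24 + B/2)
√(R(-6)/(-870) - 1179) = √((-24 + (½)*(-6))/(-870) - 1179) = √((-24 - 3)*(-1/870) - 1179) = √(-27*(-1/870) - 1179) = √(9/290 - 1179) = √(-341901/290) = 27*I*√136010/290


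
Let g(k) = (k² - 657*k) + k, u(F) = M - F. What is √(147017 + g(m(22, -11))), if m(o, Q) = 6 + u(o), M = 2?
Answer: √156397 ≈ 395.47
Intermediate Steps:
u(F) = 2 - F
m(o, Q) = 8 - o (m(o, Q) = 6 + (2 - o) = 8 - o)
g(k) = k² - 656*k
√(147017 + g(m(22, -11))) = √(147017 + (8 - 1*22)*(-656 + (8 - 1*22))) = √(147017 + (8 - 22)*(-656 + (8 - 22))) = √(147017 - 14*(-656 - 14)) = √(147017 - 14*(-670)) = √(147017 + 9380) = √156397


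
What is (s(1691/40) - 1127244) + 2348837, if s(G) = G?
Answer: 48865411/40 ≈ 1.2216e+6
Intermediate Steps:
(s(1691/40) - 1127244) + 2348837 = (1691/40 - 1127244) + 2348837 = -45088069/40 + 2348837 = 48865411/40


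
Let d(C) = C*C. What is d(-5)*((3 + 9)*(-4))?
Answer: -1200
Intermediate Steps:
d(C) = C²
d(-5)*((3 + 9)*(-4)) = (-5)²*((3 + 9)*(-4)) = 25*(12*(-4)) = 25*(-48) = -1200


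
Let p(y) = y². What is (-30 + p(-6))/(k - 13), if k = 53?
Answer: 3/20 ≈ 0.15000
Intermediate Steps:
(-30 + p(-6))/(k - 13) = (-30 + (-6)²)/(53 - 13) = (-30 + 36)/40 = 6*(1/40) = 3/20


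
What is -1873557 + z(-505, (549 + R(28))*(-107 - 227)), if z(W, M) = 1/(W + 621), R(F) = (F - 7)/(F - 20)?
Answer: -217332611/116 ≈ -1.8736e+6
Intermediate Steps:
R(F) = (-7 + F)/(-20 + F)
z(W, M) = 1/(621 + W)
-1873557 + z(-505, (549 + R(28))*(-107 - 227)) = -1873557 + 1/(621 - 505) = -1873557 + 1/116 = -217332611/116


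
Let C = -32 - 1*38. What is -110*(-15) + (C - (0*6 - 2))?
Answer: 1582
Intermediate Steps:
C = -70 (C = -32 - 38 = -70)
-110*(-15) + (C - (0*6 - 2)) = -110*(-15) + (-70 - (0*6 - 2)) = 1650 + (-70 - (0 - 2)) = 1650 + (-70 - 1*(-2)) = 1650 + (-70 + 2) = 1650 - 68 = 1582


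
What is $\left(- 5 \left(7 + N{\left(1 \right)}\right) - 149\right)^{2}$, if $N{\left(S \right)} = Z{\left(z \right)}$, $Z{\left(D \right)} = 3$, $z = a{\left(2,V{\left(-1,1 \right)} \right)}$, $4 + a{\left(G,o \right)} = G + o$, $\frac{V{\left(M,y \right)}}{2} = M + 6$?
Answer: $39601$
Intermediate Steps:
$V{\left(M,y \right)} = 12 + 2 M$ ($V{\left(M,y \right)} = 2 \left(M + 6\right) = 2 \left(6 + M\right) = 12 + 2 M$)
$a{\left(G,o \right)} = -4 + G + o$ ($a{\left(G,o \right)} = -4 + \left(G + o\right) = -4 + G + o$)
$z = 8$ ($z = -4 + 2 + \left(12 + 2 \left(-1\right)\right) = -4 + 2 + \left(12 - 2\right) = -4 + 2 + 10 = 8$)
$N{\left(S \right)} = 3$
$\left(- 5 \left(7 + N{\left(1 \right)}\right) - 149\right)^{2} = \left(- 5 \left(7 + 3\right) - 149\right)^{2} = \left(\left(-5\right) 10 - 149\right)^{2} = \left(-50 - 149\right)^{2} = \left(-199\right)^{2} = 39601$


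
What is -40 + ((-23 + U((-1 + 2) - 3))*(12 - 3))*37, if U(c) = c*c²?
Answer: -10363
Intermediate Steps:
U(c) = c³
-40 + ((-23 + U((-1 + 2) - 3))*(12 - 3))*37 = -40 + ((-23 + ((-1 + 2) - 3)³)*(12 - 3))*37 = -40 + ((-23 + (1 - 3)³)*9)*37 = -40 + ((-23 + (-2)³)*9)*37 = -40 + ((-23 - 8)*9)*37 = -40 - 31*9*37 = -40 - 279*37 = -40 - 10323 = -10363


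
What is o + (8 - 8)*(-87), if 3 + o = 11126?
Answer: 11123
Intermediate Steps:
o = 11123 (o = -3 + 11126 = 11123)
o + (8 - 8)*(-87) = 11123 + (8 - 8)*(-87) = 11123 + 0*(-87) = 11123 + 0 = 11123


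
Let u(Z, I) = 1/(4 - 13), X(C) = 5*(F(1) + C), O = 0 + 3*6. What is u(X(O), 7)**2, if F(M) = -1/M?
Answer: 1/81 ≈ 0.012346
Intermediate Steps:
O = 18 (O = 0 + 18 = 18)
X(C) = -5 + 5*C (X(C) = 5*(-1/1 + C) = 5*(-1*1 + C) = 5*(-1 + C) = -5 + 5*C)
u(Z, I) = -1/9 (u(Z, I) = 1/(-9) = -1/9)
u(X(O), 7)**2 = (-1/9)**2 = 1/81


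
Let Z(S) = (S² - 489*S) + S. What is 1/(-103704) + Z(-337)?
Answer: 28832304599/103704 ≈ 2.7803e+5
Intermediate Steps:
Z(S) = S² - 488*S
1/(-103704) + Z(-337) = 1/(-103704) - 337*(-488 - 337) = -1/103704 - 337*(-825) = -1/103704 + 278025 = 28832304599/103704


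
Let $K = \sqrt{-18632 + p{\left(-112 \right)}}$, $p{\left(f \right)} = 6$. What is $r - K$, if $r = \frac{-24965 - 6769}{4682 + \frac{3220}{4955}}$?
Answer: $- \frac{15724197}{2320253} - i \sqrt{18626} \approx -6.7769 - 136.48 i$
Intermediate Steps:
$r = - \frac{15724197}{2320253}$ ($r = - \frac{31734}{4682 + 3220 \cdot \frac{1}{4955}} = - \frac{31734}{4682 + \frac{644}{991}} = - \frac{31734}{\frac{4640506}{991}} = \left(-31734\right) \frac{991}{4640506} = - \frac{15724197}{2320253} \approx -6.7769$)
$K = i \sqrt{18626}$ ($K = \sqrt{-18632 + 6} = \sqrt{-18626} = i \sqrt{18626} \approx 136.48 i$)
$r - K = - \frac{15724197}{2320253} - i \sqrt{18626}$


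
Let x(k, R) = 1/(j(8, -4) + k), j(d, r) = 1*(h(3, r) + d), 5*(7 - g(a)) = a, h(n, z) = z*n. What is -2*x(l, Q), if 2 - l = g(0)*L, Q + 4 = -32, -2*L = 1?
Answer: -4/3 ≈ -1.3333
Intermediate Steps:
h(n, z) = n*z
g(a) = 7 - a/5
L = -1/2 (L = -1/2*1 = -1/2 ≈ -0.50000)
Q = -36 (Q = -4 - 32 = -36)
j(d, r) = d + 3*r (j(d, r) = 1*(3*r + d) = 1*(d + 3*r) = d + 3*r)
l = 11/2 (l = 2 - (7 - 1/5*0)*(-1)/2 = 2 - (7 + 0)*(-1)/2 = 2 - 7*(-1)/2 = 2 - 1*(-7/2) = 2 + 7/2 = 11/2 ≈ 5.5000)
x(k, R) = 1/(-4 + k) (x(k, R) = 1/((8 + 3*(-4)) + k) = 1/((8 - 12) + k) = 1/(-4 + k))
-2*x(l, Q) = -2/(-4 + 11/2) = -2/3/2 = -2*2/3 = -4/3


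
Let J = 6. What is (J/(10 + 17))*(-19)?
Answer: -38/9 ≈ -4.2222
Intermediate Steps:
(J/(10 + 17))*(-19) = (6/(10 + 17))*(-19) = (6/27)*(-19) = ((1/27)*6)*(-19) = (2/9)*(-19) = -38/9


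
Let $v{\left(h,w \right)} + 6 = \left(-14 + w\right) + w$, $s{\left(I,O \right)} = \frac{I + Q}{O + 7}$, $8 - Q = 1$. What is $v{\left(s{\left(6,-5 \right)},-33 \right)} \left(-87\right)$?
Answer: $7482$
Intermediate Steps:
$Q = 7$ ($Q = 8 - 1 = 7$)
$s{\left(I,O \right)} = \frac{7 + I}{7 + O}$ ($s{\left(I,O \right)} = \frac{I + 7}{O + 7} = \frac{7 + I}{7 + O}$)
$v{\left(h,w \right)} = -20 + 2 w$ ($v{\left(h,w \right)} = -6 + \left(\left(-14 + w\right) + w\right) = -6 + \left(-14 + 2 w\right) = -20 + 2 w$)
$v{\left(s{\left(6,-5 \right)},-33 \right)} \left(-87\right) = \left(-20 + 2 \left(-33\right)\right) \left(-87\right) = \left(-20 - 66\right) \left(-87\right) = \left(-86\right) \left(-87\right) = 7482$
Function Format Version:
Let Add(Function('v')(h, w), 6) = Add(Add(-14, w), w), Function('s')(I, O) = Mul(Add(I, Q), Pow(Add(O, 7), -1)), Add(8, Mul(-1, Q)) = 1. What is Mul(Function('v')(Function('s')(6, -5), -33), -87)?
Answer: 7482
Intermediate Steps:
Q = 7 (Q = Add(8, Mul(-1, 1)) = Add(8, -1) = 7)
Function('s')(I, O) = Mul(Pow(Add(7, O), -1), Add(7, I)) (Function('s')(I, O) = Mul(Add(I, 7), Pow(Add(O, 7), -1)) = Mul(Add(7, I), Pow(Add(7, O), -1)) = Mul(Pow(Add(7, O), -1), Add(7, I)))
Function('v')(h, w) = Add(-20, Mul(2, w)) (Function('v')(h, w) = Add(-6, Add(Add(-14, w), w)) = Add(-6, Add(-14, Mul(2, w))) = Add(-20, Mul(2, w)))
Mul(Function('v')(Function('s')(6, -5), -33), -87) = Mul(Add(-20, Mul(2, -33)), -87) = Mul(Add(-20, -66), -87) = Mul(-86, -87) = 7482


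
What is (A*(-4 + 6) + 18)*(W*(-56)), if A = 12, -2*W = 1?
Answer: 1176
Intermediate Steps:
W = -½ (W = -½*1 = -½ ≈ -0.50000)
(A*(-4 + 6) + 18)*(W*(-56)) = (12*(-4 + 6) + 18)*(-½*(-56)) = (12*2 + 18)*28 = (24 + 18)*28 = 42*28 = 1176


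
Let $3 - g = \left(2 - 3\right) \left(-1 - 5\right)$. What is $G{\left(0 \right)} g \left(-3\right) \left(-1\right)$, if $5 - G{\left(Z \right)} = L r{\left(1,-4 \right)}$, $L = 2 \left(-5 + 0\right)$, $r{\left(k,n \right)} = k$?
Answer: $-135$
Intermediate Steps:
$L = -10$ ($L = 2 \left(-5\right) = -10$)
$G{\left(Z \right)} = 15$ ($G{\left(Z \right)} = 5 - \left(-10\right) 1 = 5 - -10 = 5 + 10 = 15$)
$g = -3$ ($g = 3 - \left(2 - 3\right) \left(-1 - 5\right) = 3 - \left(-1\right) \left(-6\right) = 3 - 6 = -3$)
$G{\left(0 \right)} g \left(-3\right) \left(-1\right) = 15 \left(\left(-3\right) \left(-3\right)\right) \left(-1\right) = 15 \cdot 9 \left(-1\right) = 135 \left(-1\right) = -135$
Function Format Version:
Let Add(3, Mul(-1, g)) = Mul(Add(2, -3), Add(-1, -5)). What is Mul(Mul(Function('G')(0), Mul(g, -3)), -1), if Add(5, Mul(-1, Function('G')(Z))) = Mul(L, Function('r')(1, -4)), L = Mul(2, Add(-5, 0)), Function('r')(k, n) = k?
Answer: -135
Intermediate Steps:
L = -10 (L = Mul(2, -5) = -10)
Function('G')(Z) = 15 (Function('G')(Z) = Add(5, Mul(-1, Mul(-10, 1))) = Add(5, Mul(-1, -10)) = Add(5, 10) = 15)
g = -3 (g = Add(3, Mul(-1, Mul(Add(2, -3), Add(-1, -5)))) = Add(3, Mul(-1, Mul(-1, -6))) = Add(3, Mul(-1, 6)) = Add(3, -6) = -3)
Mul(Mul(Function('G')(0), Mul(g, -3)), -1) = Mul(Mul(15, Mul(-3, -3)), -1) = Mul(Mul(15, 9), -1) = Mul(135, -1) = -135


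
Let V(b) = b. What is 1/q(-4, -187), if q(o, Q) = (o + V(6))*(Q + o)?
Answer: -1/382 ≈ -0.0026178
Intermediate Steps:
q(o, Q) = (6 + o)*(Q + o) (q(o, Q) = (o + 6)*(Q + o) = (6 + o)*(Q + o))
1/q(-4, -187) = 1/((-4)**2 + 6*(-187) + 6*(-4) - 187*(-4)) = 1/(16 - 1122 - 24 + 748) = 1/(-382) = -1/382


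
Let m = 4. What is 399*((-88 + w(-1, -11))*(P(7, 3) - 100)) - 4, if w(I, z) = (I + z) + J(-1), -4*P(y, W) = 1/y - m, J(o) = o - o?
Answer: 3951521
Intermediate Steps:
J(o) = 0
P(y, W) = 1 - 1/(4*y) (P(y, W) = -(1/y - 1*4)/4 = -(1/y - 4)/4 = -(-4 + 1/y)/4 = 1 - 1/(4*y))
w(I, z) = I + z (w(I, z) = (I + z) + 0 = I + z)
399*((-88 + w(-1, -11))*(P(7, 3) - 100)) - 4 = 399*((-88 + (-1 - 11))*((-¼ + 7)/7 - 100)) - 4 = 399*((-88 - 12)*((⅐)*(27/4) - 100)) - 4 = 399*(-100*(27/28 - 100)) - 4 = 399*(-100*(-2773/28)) - 4 = 399*(69325/7) - 4 = 3951525 - 4 = 3951521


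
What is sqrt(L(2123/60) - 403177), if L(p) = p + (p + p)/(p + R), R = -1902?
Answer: I*sqrt(4551064206721022895)/3359910 ≈ 634.93*I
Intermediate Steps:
L(p) = p + 2*p/(-1902 + p) (L(p) = p + (p + p)/(p - 1902) = p + (2*p)/(-1902 + p) = p + 2*p/(-1902 + p))
sqrt(L(2123/60) - 403177) = sqrt((2123/60)*(-1900 + 2123/60)/(-1902 + 2123/60) - 403177) = sqrt((2123*(1/60))*(-1900 + 2123*(1/60))/(-1902 + 2123*(1/60)) - 403177) = sqrt(2123*(-1900 + 2123/60)/(60*(-1902 + 2123/60)) - 403177) = sqrt((2123/60)*(-111877/60)/(-111997/60) - 403177) = sqrt((2123/60)*(-60/111997)*(-111877/60) - 403177) = sqrt(237514871/6719820 - 403177) = sqrt(-2709039353269/6719820) = I*sqrt(4551064206721022895)/3359910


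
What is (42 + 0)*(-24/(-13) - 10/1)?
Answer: -4452/13 ≈ -342.46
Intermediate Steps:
(42 + 0)*(-24/(-13) - 10/1) = 42*(-24*(-1/13) - 10*1) = 42*(24/13 - 10) = 42*(-106/13) = -4452/13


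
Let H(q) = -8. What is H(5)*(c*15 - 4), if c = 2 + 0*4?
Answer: -208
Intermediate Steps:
c = 2 (c = 2 + 0 = 2)
H(5)*(c*15 - 4) = -8*(2*15 - 4) = -8*(30 - 4) = -8*26 = -208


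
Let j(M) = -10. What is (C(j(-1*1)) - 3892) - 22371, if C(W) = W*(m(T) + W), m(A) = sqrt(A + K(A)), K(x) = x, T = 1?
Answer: -26163 - 10*sqrt(2) ≈ -26177.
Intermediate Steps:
m(A) = sqrt(2)*sqrt(A) (m(A) = sqrt(A + A) = sqrt(2*A) = sqrt(2)*sqrt(A))
C(W) = W*(W + sqrt(2)) (C(W) = W*(sqrt(2)*sqrt(1) + W) = W*(sqrt(2)*1 + W) = W*(sqrt(2) + W) = W*(W + sqrt(2)))
(C(j(-1*1)) - 3892) - 22371 = (-10*(-10 + sqrt(2)) - 3892) - 22371 = ((100 - 10*sqrt(2)) - 3892) - 22371 = (-3792 - 10*sqrt(2)) - 22371 = -26163 - 10*sqrt(2)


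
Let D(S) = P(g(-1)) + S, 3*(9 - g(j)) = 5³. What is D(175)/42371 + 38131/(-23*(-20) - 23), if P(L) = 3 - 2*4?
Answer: 1615722891/18516127 ≈ 87.260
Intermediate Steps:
g(j) = -98/3 (g(j) = 9 - ⅓*5³ = 9 - ⅓*125 = 9 - 125/3 = -98/3)
P(L) = -5 (P(L) = 3 - 8 = -5)
D(S) = -5 + S
D(175)/42371 + 38131/(-23*(-20) - 23) = (-5 + 175)/42371 + 38131/(-23*(-20) - 23) = 170*(1/42371) + 38131/(460 - 23) = 170/42371 + 38131/437 = 1615722891/18516127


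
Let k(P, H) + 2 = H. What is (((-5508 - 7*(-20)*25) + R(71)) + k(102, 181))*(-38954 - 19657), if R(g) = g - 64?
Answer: 106789242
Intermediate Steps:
k(P, H) = -2 + H
R(g) = -64 + g
(((-5508 - 7*(-20)*25) + R(71)) + k(102, 181))*(-38954 - 19657) = (((-5508 - 7*(-20)*25) + (-64 + 71)) + (-2 + 181))*(-38954 - 19657) = (((-5508 + 140*25) + 7) + 179)*(-58611) = (((-5508 + 3500) + 7) + 179)*(-58611) = ((-2008 + 7) + 179)*(-58611) = (-2001 + 179)*(-58611) = -1822*(-58611) = 106789242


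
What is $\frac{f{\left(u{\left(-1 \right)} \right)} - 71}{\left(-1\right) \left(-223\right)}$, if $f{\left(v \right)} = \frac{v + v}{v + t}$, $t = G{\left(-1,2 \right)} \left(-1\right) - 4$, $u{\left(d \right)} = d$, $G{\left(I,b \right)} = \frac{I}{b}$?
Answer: $- \frac{635}{2007} \approx -0.31639$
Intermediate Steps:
$t = - \frac{7}{2}$ ($t = - \frac{1}{2} \left(-1\right) - 4 = \left(-1\right) \frac{1}{2} \left(-1\right) - 4 = \left(- \frac{1}{2}\right) \left(-1\right) - 4 = \frac{1}{2} - 4 = - \frac{7}{2} \approx -3.5$)
$f{\left(v \right)} = \frac{2 v}{- \frac{7}{2} + v}$ ($f{\left(v \right)} = \frac{v + v}{v - \frac{7}{2}} = \frac{2 v}{- \frac{7}{2} + v}$)
$\frac{f{\left(u{\left(-1 \right)} \right)} - 71}{\left(-1\right) \left(-223\right)} = \frac{4 \left(-1\right) \frac{1}{-7 + 2 \left(-1\right)} - 71}{\left(-1\right) \left(-223\right)} = \frac{4 \left(-1\right) \frac{1}{-7 - 2} - 71}{223} = \frac{4 \left(-1\right) \frac{1}{-9} - 71}{223} = \frac{4 \left(-1\right) \left(- \frac{1}{9}\right) - 71}{223} = \frac{\frac{4}{9} - 71}{223} = \frac{1}{223} \left(- \frac{635}{9}\right) = - \frac{635}{2007}$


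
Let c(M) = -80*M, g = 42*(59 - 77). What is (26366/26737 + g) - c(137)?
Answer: 272850714/26737 ≈ 10205.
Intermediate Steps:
g = -756 (g = 42*(-18) = -756)
c(M) = -80*M
(26366/26737 + g) - c(137) = (26366/26737 - 756) - (-80)*137 = (26366*(1/26737) - 756) - 1*(-10960) = (26366/26737 - 756) + 10960 = -20186806/26737 + 10960 = 272850714/26737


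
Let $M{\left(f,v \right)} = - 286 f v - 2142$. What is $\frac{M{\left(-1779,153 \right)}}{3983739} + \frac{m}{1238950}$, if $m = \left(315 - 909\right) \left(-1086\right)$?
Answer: $\frac{232426883526}{11586040925} \approx 20.061$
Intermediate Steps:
$M{\left(f,v \right)} = -2142 - 286 f v$ ($M{\left(f,v \right)} = - 286 f v - 2142 = -2142 - 286 f v$)
$m = 645084$ ($m = \left(-594\right) \left(-1086\right) = 645084$)
$\frac{M{\left(-1779,153 \right)}}{3983739} + \frac{m}{1238950} = \frac{-2142 - \left(-508794\right) 153}{3983739} + \frac{645084}{1238950} = \left(-2142 + 77845482\right) \frac{1}{3983739} + 645084 \cdot \frac{1}{1238950} = 77843340 \cdot \frac{1}{3983739} + \frac{322542}{619475} = \frac{25947780}{1327913} + \frac{322542}{619475} = \frac{232426883526}{11586040925}$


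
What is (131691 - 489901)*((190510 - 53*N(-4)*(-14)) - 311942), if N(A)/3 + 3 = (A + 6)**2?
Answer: 42700781260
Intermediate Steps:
N(A) = -9 + 3*(6 + A)**2 (N(A) = -9 + 3*(A + 6)**2 = -9 + 3*(6 + A)**2)
(131691 - 489901)*((190510 - 53*N(-4)*(-14)) - 311942) = (131691 - 489901)*((190510 - 53*(-9 + 3*(6 - 4)**2)*(-14)) - 311942) = -358210*((190510 - 53*(-9 + 3*2**2)*(-14)) - 311942) = -358210*((190510 - 53*(-9 + 3*4)*(-14)) - 311942) = -358210*((190510 - 53*(-9 + 12)*(-14)) - 311942) = -358210*((190510 - 53*3*(-14)) - 311942) = -358210*((190510 - 159*(-14)) - 311942) = -358210*((190510 - 1*(-2226)) - 311942) = -358210*((190510 + 2226) - 311942) = -358210*(192736 - 311942) = -358210*(-119206) = 42700781260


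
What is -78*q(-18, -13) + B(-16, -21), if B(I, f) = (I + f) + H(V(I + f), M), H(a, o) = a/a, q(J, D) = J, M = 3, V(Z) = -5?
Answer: 1368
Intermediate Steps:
H(a, o) = 1
B(I, f) = 1 + I + f (B(I, f) = (I + f) + 1 = 1 + I + f)
-78*q(-18, -13) + B(-16, -21) = -78*(-18) + (1 - 16 - 21) = 1404 - 36 = 1368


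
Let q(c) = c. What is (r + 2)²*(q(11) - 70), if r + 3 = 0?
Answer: -59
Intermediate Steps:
r = -3 (r = -3 + 0 = -3)
(r + 2)²*(q(11) - 70) = (-3 + 2)²*(11 - 70) = (-1)²*(-59) = 1*(-59) = -59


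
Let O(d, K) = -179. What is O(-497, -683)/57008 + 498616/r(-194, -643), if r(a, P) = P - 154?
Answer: -28425243591/45435376 ≈ -625.62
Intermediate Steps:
r(a, P) = -154 + P
O(-497, -683)/57008 + 498616/r(-194, -643) = -179/57008 + 498616/(-154 - 643) = -179*1/57008 + 498616/(-797) = -179/57008 + 498616*(-1/797) = -179/57008 - 498616/797 = -28425243591/45435376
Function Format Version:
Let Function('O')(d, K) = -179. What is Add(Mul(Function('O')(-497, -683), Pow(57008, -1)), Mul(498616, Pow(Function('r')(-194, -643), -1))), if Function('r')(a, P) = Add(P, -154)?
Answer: Rational(-28425243591, 45435376) ≈ -625.62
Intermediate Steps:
Function('r')(a, P) = Add(-154, P)
Add(Mul(Function('O')(-497, -683), Pow(57008, -1)), Mul(498616, Pow(Function('r')(-194, -643), -1))) = Add(Mul(-179, Pow(57008, -1)), Mul(498616, Pow(Add(-154, -643), -1))) = Add(Mul(-179, Rational(1, 57008)), Mul(498616, Pow(-797, -1))) = Add(Rational(-179, 57008), Mul(498616, Rational(-1, 797))) = Add(Rational(-179, 57008), Rational(-498616, 797)) = Rational(-28425243591, 45435376)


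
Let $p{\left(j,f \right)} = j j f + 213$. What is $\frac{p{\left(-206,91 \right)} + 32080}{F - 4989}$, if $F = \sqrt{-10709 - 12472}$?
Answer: $- \frac{6475670447}{8304434} - \frac{3893969 i \sqrt{23181}}{24913302} \approx -779.79 - 23.797 i$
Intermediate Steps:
$p{\left(j,f \right)} = 213 + f j^{2}$ ($p{\left(j,f \right)} = j^{2} f + 213 = f j^{2} + 213 = 213 + f j^{2}$)
$F = i \sqrt{23181}$ ($F = \sqrt{-23181} = i \sqrt{23181} \approx 152.25 i$)
$\frac{p{\left(-206,91 \right)} + 32080}{F - 4989} = \frac{\left(213 + 91 \left(-206\right)^{2}\right) + 32080}{i \sqrt{23181} - 4989} = \frac{\left(213 + 91 \cdot 42436\right) + 32080}{-4989 + i \sqrt{23181}} = \frac{\left(213 + 3861676\right) + 32080}{-4989 + i \sqrt{23181}} = \frac{3861889 + 32080}{-4989 + i \sqrt{23181}} = \frac{3893969}{-4989 + i \sqrt{23181}}$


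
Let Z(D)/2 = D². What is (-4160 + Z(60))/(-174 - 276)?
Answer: -304/45 ≈ -6.7556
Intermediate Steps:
Z(D) = 2*D²
(-4160 + Z(60))/(-174 - 276) = (-4160 + 2*60²)/(-174 - 276) = (-4160 + 2*3600)/(-450) = (-4160 + 7200)*(-1/450) = 3040*(-1/450) = -304/45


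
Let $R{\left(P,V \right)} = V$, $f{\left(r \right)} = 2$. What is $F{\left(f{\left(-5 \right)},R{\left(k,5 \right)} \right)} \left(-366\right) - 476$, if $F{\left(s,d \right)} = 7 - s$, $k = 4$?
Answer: $-2306$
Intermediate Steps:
$F{\left(f{\left(-5 \right)},R{\left(k,5 \right)} \right)} \left(-366\right) - 476 = \left(7 - 2\right) \left(-366\right) - 476 = 5 \left(-366\right) - 476 = -1830 - 476 = -2306$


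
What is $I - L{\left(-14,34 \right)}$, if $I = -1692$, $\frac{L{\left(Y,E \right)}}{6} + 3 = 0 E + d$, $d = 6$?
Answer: $-1710$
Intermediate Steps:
$L{\left(Y,E \right)} = 18$ ($L{\left(Y,E \right)} = -18 + 6 \left(0 E + 6\right) = -18 + 6 \left(0 + 6\right) = -18 + 6 \cdot 6 = -18 + 36 = 18$)
$I - L{\left(-14,34 \right)} = -1692 - 18 = -1710$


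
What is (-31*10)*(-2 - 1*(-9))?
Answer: -2170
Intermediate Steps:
(-31*10)*(-2 - 1*(-9)) = -310*(-2 + 9) = -310*7 = -2170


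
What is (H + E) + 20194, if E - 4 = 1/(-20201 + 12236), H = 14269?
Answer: 274529654/7965 ≈ 34467.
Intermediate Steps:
E = 31859/7965 (E = 4 + 1/(-20201 + 12236) = 4 + 1/(-7965) = 4 - 1/7965 = 31859/7965 ≈ 3.9999)
(H + E) + 20194 = (14269 + 31859/7965) + 20194 = 113684444/7965 + 20194 = 274529654/7965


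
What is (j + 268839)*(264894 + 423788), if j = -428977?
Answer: -110284158116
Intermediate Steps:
(j + 268839)*(264894 + 423788) = (-428977 + 268839)*(264894 + 423788) = -160138*688682 = -110284158116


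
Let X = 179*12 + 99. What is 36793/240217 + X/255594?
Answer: 3314612547/20466007966 ≈ 0.16196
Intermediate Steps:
X = 2247 (X = 2148 + 99 = 2247)
36793/240217 + X/255594 = 36793/240217 + 2247/255594 = 36793*(1/240217) + 2247*(1/255594) = 36793/240217 + 749/85198 = 3314612547/20466007966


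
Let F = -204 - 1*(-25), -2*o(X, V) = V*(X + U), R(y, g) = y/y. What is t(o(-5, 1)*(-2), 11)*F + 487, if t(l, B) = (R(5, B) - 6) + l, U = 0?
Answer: 2277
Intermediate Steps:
R(y, g) = 1
o(X, V) = -V*X/2 (o(X, V) = -V*(X + 0)/2 = -V*X/2)
F = -179 (F = -204 + 25 = -179)
t(l, B) = -5 + l (t(l, B) = (1 - 6) + l = -5 + l)
t(o(-5, 1)*(-2), 11)*F + 487 = (-5 - ½*1*(-5)*(-2))*(-179) + 487 = (-5 + (5/2)*(-2))*(-179) + 487 = (-5 - 5)*(-179) + 487 = -10*(-179) + 487 = 1790 + 487 = 2277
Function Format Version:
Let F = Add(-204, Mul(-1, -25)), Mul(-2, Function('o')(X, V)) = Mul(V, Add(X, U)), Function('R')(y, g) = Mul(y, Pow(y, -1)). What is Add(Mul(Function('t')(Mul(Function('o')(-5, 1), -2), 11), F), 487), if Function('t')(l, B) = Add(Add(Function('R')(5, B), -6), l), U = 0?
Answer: 2277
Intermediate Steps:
Function('R')(y, g) = 1
Function('o')(X, V) = Mul(Rational(-1, 2), V, X) (Function('o')(X, V) = Mul(Rational(-1, 2), Mul(V, Add(X, 0))) = Mul(Rational(-1, 2), Mul(V, X)) = Mul(Rational(-1, 2), V, X))
F = -179 (F = Add(-204, 25) = -179)
Function('t')(l, B) = Add(-5, l) (Function('t')(l, B) = Add(Add(1, -6), l) = Add(-5, l))
Add(Mul(Function('t')(Mul(Function('o')(-5, 1), -2), 11), F), 487) = Add(Mul(Add(-5, Mul(Mul(Rational(-1, 2), 1, -5), -2)), -179), 487) = Add(Mul(Add(-5, Mul(Rational(5, 2), -2)), -179), 487) = Add(Mul(Add(-5, -5), -179), 487) = Add(Mul(-10, -179), 487) = Add(1790, 487) = 2277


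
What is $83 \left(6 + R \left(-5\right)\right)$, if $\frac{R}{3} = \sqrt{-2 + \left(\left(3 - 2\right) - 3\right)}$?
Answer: $498 - 2490 i \approx 498.0 - 2490.0 i$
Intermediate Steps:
$R = 6 i$ ($R = 3 \sqrt{-2 + \left(\left(3 - 2\right) - 3\right)} = 3 \sqrt{-2 + \left(1 - 3\right)} = 3 \sqrt{-2 - 2} = 3 \sqrt{-4} = 3 \cdot 2 i = 6 i \approx 6.0 i$)
$83 \left(6 + R \left(-5\right)\right) = 83 \left(6 + 6 i \left(-5\right)\right) = 83 \left(6 - 30 i\right) = 498 - 2490 i$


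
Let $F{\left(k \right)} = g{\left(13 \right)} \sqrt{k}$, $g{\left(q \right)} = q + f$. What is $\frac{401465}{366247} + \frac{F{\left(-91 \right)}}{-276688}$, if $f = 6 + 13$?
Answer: $\frac{401465}{366247} - \frac{2 i \sqrt{91}}{17293} \approx 1.0962 - 0.0011033 i$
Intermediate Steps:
$f = 19$
$g{\left(q \right)} = 19 + q$ ($g{\left(q \right)} = q + 19 = 19 + q$)
$F{\left(k \right)} = 32 \sqrt{k}$ ($F{\left(k \right)} = \left(19 + 13\right) \sqrt{k} = 32 \sqrt{k}$)
$\frac{401465}{366247} + \frac{F{\left(-91 \right)}}{-276688} = \frac{401465}{366247} + \frac{32 \sqrt{-91}}{-276688} = 401465 \cdot \frac{1}{366247} + 32 i \sqrt{91} \left(- \frac{1}{276688}\right) = \frac{401465}{366247} + 32 i \sqrt{91} \left(- \frac{1}{276688}\right) = \frac{401465}{366247} - \frac{2 i \sqrt{91}}{17293}$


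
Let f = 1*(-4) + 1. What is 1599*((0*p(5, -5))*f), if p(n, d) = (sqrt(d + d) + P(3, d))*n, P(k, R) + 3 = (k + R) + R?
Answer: 0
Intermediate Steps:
P(k, R) = -3 + k + 2*R (P(k, R) = -3 + ((k + R) + R) = -3 + ((R + k) + R) = -3 + (k + 2*R) = -3 + k + 2*R)
f = -3 (f = -4 + 1 = -3)
p(n, d) = n*(2*d + sqrt(2)*sqrt(d)) (p(n, d) = (sqrt(d + d) + (-3 + 3 + 2*d))*n = (sqrt(2*d) + 2*d)*n = (sqrt(2)*sqrt(d) + 2*d)*n = (2*d + sqrt(2)*sqrt(d))*n = n*(2*d + sqrt(2)*sqrt(d)))
1599*((0*p(5, -5))*f) = 1599*((0*(5*(2*(-5) + sqrt(2)*sqrt(-5))))*(-3)) = 1599*((0*(5*(-10 + sqrt(2)*(I*sqrt(5)))))*(-3)) = 1599*((0*(5*(-10 + I*sqrt(10))))*(-3)) = 1599*((0*(-50 + 5*I*sqrt(10)))*(-3)) = 1599*(0*(-3)) = 1599*0 = 0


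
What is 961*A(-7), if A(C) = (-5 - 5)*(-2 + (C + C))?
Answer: 153760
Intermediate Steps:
A(C) = 20 - 20*C (A(C) = -10*(-2 + 2*C) = 20 - 20*C)
961*A(-7) = 961*(20 - 20*(-7)) = 961*(20 + 140) = 961*160 = 153760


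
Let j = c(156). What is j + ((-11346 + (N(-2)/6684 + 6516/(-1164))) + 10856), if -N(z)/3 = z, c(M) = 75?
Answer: -45448875/108058 ≈ -420.60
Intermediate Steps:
N(z) = -3*z
j = 75
j + ((-11346 + (N(-2)/6684 + 6516/(-1164))) + 10856) = 75 + ((-11346 + (-3*(-2)/6684 + 6516/(-1164))) + 10856) = 75 + ((-11346 + (6*(1/6684) + 6516*(-1/1164))) + 10856) = 75 + ((-11346 + (1/1114 - 543/97)) + 10856) = 75 + ((-11346 - 604805/108058) + 10856) = 75 + (-1226630873/108058 + 10856) = 75 - 53553225/108058 = -45448875/108058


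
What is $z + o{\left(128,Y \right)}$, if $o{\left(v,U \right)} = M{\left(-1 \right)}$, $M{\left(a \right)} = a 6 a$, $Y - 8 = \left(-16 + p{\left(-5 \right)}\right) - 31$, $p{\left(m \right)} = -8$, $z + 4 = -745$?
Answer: $-743$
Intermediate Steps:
$z = -749$ ($z = -4 - 745 = -749$)
$Y = -47$ ($Y = 8 - 55 = -47$)
$M{\left(a \right)} = 6 a^{2}$ ($M{\left(a \right)} = 6 a a = 6 a^{2}$)
$o{\left(v,U \right)} = 6$ ($o{\left(v,U \right)} = 6 \left(-1\right)^{2} = 6 \cdot 1 = 6$)
$z + o{\left(128,Y \right)} = -749 + 6 = -743$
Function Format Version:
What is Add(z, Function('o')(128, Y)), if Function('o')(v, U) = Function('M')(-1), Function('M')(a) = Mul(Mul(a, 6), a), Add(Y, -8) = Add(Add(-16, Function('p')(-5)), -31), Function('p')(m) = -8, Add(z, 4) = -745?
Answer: -743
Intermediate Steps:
z = -749 (z = Add(-4, -745) = -749)
Y = -47 (Y = Add(8, Add(Add(-16, -8), -31)) = Add(8, Add(-24, -31)) = Add(8, -55) = -47)
Function('M')(a) = Mul(6, Pow(a, 2)) (Function('M')(a) = Mul(Mul(6, a), a) = Mul(6, Pow(a, 2)))
Function('o')(v, U) = 6 (Function('o')(v, U) = Mul(6, Pow(-1, 2)) = Mul(6, 1) = 6)
Add(z, Function('o')(128, Y)) = Add(-749, 6) = -743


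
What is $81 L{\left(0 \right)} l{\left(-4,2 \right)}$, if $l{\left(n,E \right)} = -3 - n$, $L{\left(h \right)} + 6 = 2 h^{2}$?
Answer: $-486$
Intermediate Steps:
$L{\left(h \right)} = -6 + 2 h^{2}$
$81 L{\left(0 \right)} l{\left(-4,2 \right)} = 81 \left(-6 + 2 \cdot 0^{2}\right) \left(-3 - -4\right) = 81 \left(-6 + 2 \cdot 0\right) \left(-3 + 4\right) = 81 \left(-6 + 0\right) 1 = 81 \left(-6\right) 1 = \left(-486\right) 1 = -486$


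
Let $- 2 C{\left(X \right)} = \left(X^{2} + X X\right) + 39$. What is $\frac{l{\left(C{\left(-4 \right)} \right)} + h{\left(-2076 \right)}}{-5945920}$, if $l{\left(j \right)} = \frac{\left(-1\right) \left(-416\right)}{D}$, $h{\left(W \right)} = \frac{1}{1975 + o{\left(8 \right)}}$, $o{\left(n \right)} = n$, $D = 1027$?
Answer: $- \frac{12707}{186293997888} \approx -6.8209 \cdot 10^{-8}$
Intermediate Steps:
$h{\left(W \right)} = \frac{1}{1983}$ ($h{\left(W \right)} = \frac{1}{1975 + 8} = \frac{1}{1983}$)
$C{\left(X \right)} = - \frac{39}{2} - X^{2}$ ($C{\left(X \right)} = - \frac{\left(X^{2} + X X\right) + 39}{2} = - \frac{\left(X^{2} + X^{2}\right) + 39}{2} = - \frac{2 X^{2} + 39}{2} = - \frac{39 + 2 X^{2}}{2} = - \frac{39}{2} - X^{2}$)
$l{\left(j \right)} = \frac{32}{79}$ ($l{\left(j \right)} = \frac{\left(-1\right) \left(-416\right)}{1027} = 416 \cdot \frac{1}{1027} = \frac{32}{79}$)
$\frac{l{\left(C{\left(-4 \right)} \right)} + h{\left(-2076 \right)}}{-5945920} = \frac{\frac{32}{79} + \frac{1}{1983}}{-5945920} = \frac{63535}{156657} \left(- \frac{1}{5945920}\right) = - \frac{12707}{186293997888}$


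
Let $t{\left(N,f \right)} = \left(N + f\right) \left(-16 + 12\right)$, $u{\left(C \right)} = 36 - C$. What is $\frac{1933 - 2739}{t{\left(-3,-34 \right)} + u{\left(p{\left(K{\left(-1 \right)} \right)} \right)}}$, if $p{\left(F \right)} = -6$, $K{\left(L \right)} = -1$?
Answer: $- \frac{403}{95} \approx -4.2421$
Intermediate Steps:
$t{\left(N,f \right)} = - 4 N - 4 f$ ($t{\left(N,f \right)} = \left(N + f\right) \left(-4\right) = - 4 N - 4 f$)
$\frac{1933 - 2739}{t{\left(-3,-34 \right)} + u{\left(p{\left(K{\left(-1 \right)} \right)} \right)}} = \frac{1933 - 2739}{\left(\left(-4\right) \left(-3\right) - -136\right) + \left(36 - -6\right)} = - \frac{806}{\left(12 + 136\right) + \left(36 + 6\right)} = - \frac{806}{148 + 42} = - \frac{806}{190} = \left(-806\right) \frac{1}{190} = - \frac{403}{95}$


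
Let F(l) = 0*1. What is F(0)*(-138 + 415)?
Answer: 0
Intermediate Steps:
F(l) = 0
F(0)*(-138 + 415) = 0*(-138 + 415) = 0*277 = 0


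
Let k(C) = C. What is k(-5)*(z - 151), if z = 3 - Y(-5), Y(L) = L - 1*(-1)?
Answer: 720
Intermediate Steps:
Y(L) = 1 + L (Y(L) = L + 1 = 1 + L)
z = 7 (z = 3 - (1 - 5) = 3 - 1*(-4) = 3 + 4 = 7)
k(-5)*(z - 151) = -5*(7 - 151) = -5*(-144) = 720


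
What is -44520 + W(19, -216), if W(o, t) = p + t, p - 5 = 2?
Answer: -44729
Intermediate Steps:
p = 7 (p = 5 + 2 = 7)
W(o, t) = 7 + t
-44520 + W(19, -216) = -44520 + (7 - 216) = -44520 - 209 = -44729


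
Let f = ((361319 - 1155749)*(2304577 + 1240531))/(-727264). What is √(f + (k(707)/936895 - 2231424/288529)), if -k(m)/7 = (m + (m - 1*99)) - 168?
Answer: √584651605368057245398604953932841537745/12287187890839570 ≈ 1967.9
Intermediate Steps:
k(m) = 1869 - 14*m (k(m) = -7*((m + (m - 1*99)) - 168) = -7*((m + (m - 99)) - 168) = -7*((m + (-99 + m)) - 168) = -7*((-99 + 2*m) - 168) = -7*(-267 + 2*m) = 1869 - 14*m)
f = 352042518555/90908 (f = -794430*3545108*(-1/727264) = -2816340148440*(-1/727264) = 352042518555/90908 ≈ 3.8725e+6)
√(f + (k(707)/936895 - 2231424/288529)) = √(352042518555/90908 + ((1869 - 14*707)/936895 - 2231424/288529)) = √(352042518555/90908 + ((1869 - 9898)*(1/936895) - 2231424*1/288529)) = √(352042518555/90908 + (-8029*1/936895 - 2231424/288529)) = √(352042518555/90908 + (-8029/936895 - 2231424/288529)) = √(352042518555/90908 - 2092926587821/270321377455) = √(95164428274744750546057/24574375781679140) = √584651605368057245398604953932841537745/12287187890839570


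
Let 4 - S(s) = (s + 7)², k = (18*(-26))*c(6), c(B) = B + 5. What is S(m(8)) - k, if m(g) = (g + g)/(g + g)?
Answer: 5088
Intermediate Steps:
c(B) = 5 + B
m(g) = 1 (m(g) = (2*g)/((2*g)) = (2*g)*(1/(2*g)) = 1)
k = -5148 (k = (18*(-26))*(5 + 6) = -468*11 = -5148)
S(s) = 4 - (7 + s)² (S(s) = 4 - (s + 7)² = 4 - (7 + s)²)
S(m(8)) - k = (4 - (7 + 1)²) - 1*(-5148) = (4 - 1*8²) + 5148 = (4 - 1*64) + 5148 = (4 - 64) + 5148 = -60 + 5148 = 5088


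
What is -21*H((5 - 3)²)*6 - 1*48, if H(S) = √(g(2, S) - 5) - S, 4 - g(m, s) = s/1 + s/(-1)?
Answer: 456 - 126*I ≈ 456.0 - 126.0*I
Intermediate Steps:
g(m, s) = 4 (g(m, s) = 4 - (s/1 + s/(-1)) = 4 - (s*1 + s*(-1)) = 4 - (s - s) = 4 - 1*0 = 4 + 0 = 4)
H(S) = I - S (H(S) = √(4 - 5) - S = √(-1) - S = I - S)
-21*H((5 - 3)²)*6 - 1*48 = -21*(I - (5 - 3)²)*6 - 1*48 = -21*(I - 1*2²)*6 - 48 = -21*(I - 1*4)*6 - 48 = -21*(I - 4)*6 - 48 = -21*(-4 + I)*6 - 48 = -21*(-24 + 6*I) - 48 = (504 - 126*I) - 48 = 456 - 126*I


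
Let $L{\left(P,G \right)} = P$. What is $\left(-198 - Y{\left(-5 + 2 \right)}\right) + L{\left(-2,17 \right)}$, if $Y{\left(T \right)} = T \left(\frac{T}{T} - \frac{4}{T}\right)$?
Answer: $-193$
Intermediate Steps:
$Y{\left(T \right)} = T \left(1 - \frac{4}{T}\right)$
$\left(-198 - Y{\left(-5 + 2 \right)}\right) + L{\left(-2,17 \right)} = \left(-198 - \left(-4 + \left(-5 + 2\right)\right)\right) - 2 = \left(-198 - \left(-4 - 3\right)\right) - 2 = \left(-198 - -7\right) - 2 = \left(-198 + 7\right) - 2 = -191 - 2 = -193$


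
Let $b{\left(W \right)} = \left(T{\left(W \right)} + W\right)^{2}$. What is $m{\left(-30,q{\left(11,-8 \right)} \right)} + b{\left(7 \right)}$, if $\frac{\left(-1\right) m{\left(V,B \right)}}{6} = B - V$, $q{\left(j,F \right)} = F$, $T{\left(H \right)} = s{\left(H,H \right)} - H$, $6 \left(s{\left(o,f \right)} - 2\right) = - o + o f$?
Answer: $-51$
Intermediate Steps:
$s{\left(o,f \right)} = 2 - \frac{o}{6} + \frac{f o}{6}$ ($s{\left(o,f \right)} = 2 + \frac{- o + o f}{6} = 2 + \frac{- o + f o}{6} = 2 + \left(- \frac{o}{6} + \frac{f o}{6}\right) = 2 - \frac{o}{6} + \frac{f o}{6}$)
$T{\left(H \right)} = 2 - \frac{7 H}{6} + \frac{H^{2}}{6}$ ($T{\left(H \right)} = \left(2 - \frac{H}{6} + \frac{H H}{6}\right) - H = \left(2 - \frac{H}{6} + \frac{H^{2}}{6}\right) - H = 2 - \frac{7 H}{6} + \frac{H^{2}}{6}$)
$b{\left(W \right)} = \left(2 - \frac{W}{6} + \frac{W^{2}}{6}\right)^{2}$ ($b{\left(W \right)} = \left(\left(2 - \frac{7 W}{6} + \frac{W^{2}}{6}\right) + W\right)^{2} = \left(2 - \frac{W}{6} + \frac{W^{2}}{6}\right)^{2}$)
$m{\left(V,B \right)} = - 6 B + 6 V$ ($m{\left(V,B \right)} = - 6 \left(B - V\right) = - 6 B + 6 V$)
$m{\left(-30,q{\left(11,-8 \right)} \right)} + b{\left(7 \right)} = \left(\left(-6\right) \left(-8\right) + 6 \left(-30\right)\right) + \frac{\left(12 + 7^{2} - 7\right)^{2}}{36} = \left(48 - 180\right) + \frac{\left(12 + 49 - 7\right)^{2}}{36} = -132 + \frac{54^{2}}{36} = -132 + \frac{1}{36} \cdot 2916 = -132 + 81 = -51$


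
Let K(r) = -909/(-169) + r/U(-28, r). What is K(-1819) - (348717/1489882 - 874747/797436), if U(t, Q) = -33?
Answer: 67764508859562475/1104325511802084 ≈ 61.363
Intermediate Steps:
K(r) = 909/169 - r/33 (K(r) = -909/(-169) + r/(-33) = -909*(-1/169) + r*(-1/33) = 909/169 - r/33)
K(-1819) - (348717/1489882 - 874747/797436) = (909/169 - 1/33*(-1819)) - (348717/1489882 - 874747/797436) = (909/169 + 1819/33) - (348717*(1/1489882) - 874747*1/797436) = 337408/5577 - (348717/1489882 - 874747/797436) = 337408/5577 - 1*(-512595160121/594042771276) = 337408/5577 + 512595160121/594042771276 = 67764508859562475/1104325511802084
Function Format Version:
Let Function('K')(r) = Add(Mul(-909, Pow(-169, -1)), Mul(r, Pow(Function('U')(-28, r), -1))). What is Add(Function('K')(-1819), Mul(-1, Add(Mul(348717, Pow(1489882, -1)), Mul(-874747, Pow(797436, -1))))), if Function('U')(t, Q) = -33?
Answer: Rational(67764508859562475, 1104325511802084) ≈ 61.363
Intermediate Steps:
Function('K')(r) = Add(Rational(909, 169), Mul(Rational(-1, 33), r)) (Function('K')(r) = Add(Mul(-909, Pow(-169, -1)), Mul(r, Pow(-33, -1))) = Add(Mul(-909, Rational(-1, 169)), Mul(r, Rational(-1, 33))) = Add(Rational(909, 169), Mul(Rational(-1, 33), r)))
Add(Function('K')(-1819), Mul(-1, Add(Mul(348717, Pow(1489882, -1)), Mul(-874747, Pow(797436, -1))))) = Add(Add(Rational(909, 169), Mul(Rational(-1, 33), -1819)), Mul(-1, Add(Mul(348717, Pow(1489882, -1)), Mul(-874747, Pow(797436, -1))))) = Add(Add(Rational(909, 169), Rational(1819, 33)), Mul(-1, Add(Mul(348717, Rational(1, 1489882)), Mul(-874747, Rational(1, 797436))))) = Add(Rational(337408, 5577), Mul(-1, Add(Rational(348717, 1489882), Rational(-874747, 797436)))) = Add(Rational(337408, 5577), Mul(-1, Rational(-512595160121, 594042771276))) = Add(Rational(337408, 5577), Rational(512595160121, 594042771276)) = Rational(67764508859562475, 1104325511802084)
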